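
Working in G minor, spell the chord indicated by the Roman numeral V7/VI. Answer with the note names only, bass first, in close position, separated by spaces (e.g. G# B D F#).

Bb D F Ab

The slash means an applied dominant: we want the dominant of VI. In G minor, VI is Eb major, and its dominant is built on Bb.
Building a dominant seventh chord on Bb gives Bb-D-F-Ab.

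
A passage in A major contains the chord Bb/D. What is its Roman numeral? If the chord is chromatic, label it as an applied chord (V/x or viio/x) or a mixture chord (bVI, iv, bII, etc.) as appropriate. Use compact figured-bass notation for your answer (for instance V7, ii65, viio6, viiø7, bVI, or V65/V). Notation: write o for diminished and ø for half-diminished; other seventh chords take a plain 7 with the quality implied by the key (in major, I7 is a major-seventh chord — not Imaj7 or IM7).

Stacked in thirds the chord is Bb-D-F: a major triad on Bb.
Bb is the lowered second degree of A major (diatonic 2 would be B). This is the Neapolitan sixth — a major triad on the lowered second degree, here in its customary first inversion.
With D in the bass the chord is in first inversion, so the figured bass is 6.

bII6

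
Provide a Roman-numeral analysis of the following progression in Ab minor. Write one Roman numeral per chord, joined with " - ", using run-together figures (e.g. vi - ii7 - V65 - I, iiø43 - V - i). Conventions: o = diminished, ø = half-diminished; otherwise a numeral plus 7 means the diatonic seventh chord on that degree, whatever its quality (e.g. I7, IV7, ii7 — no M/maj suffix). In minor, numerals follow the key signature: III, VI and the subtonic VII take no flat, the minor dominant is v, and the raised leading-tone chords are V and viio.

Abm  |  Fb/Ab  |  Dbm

Abm: minor triad on Ab = scale degree 1 → i.
Fb/Ab has root Fb, degree 6 in Ab minor, so VI6.
Dbm: root Db is the subdominant; minor triad there is iv.

i - VI6 - iv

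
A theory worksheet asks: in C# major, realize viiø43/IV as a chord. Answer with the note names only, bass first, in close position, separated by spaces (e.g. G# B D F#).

B D# E# G#

viiø43/IV is a secondary leading-tone chord. The target IV is F# in C# major; the applied chord is rooted a semitone below, on E#.
Building a half-diminished seventh chord on E# gives E#-G#-B-D#.
The figured bass 43 indicates second inversion, placing the fifth (B) in the bass: B-D#-E#-G#.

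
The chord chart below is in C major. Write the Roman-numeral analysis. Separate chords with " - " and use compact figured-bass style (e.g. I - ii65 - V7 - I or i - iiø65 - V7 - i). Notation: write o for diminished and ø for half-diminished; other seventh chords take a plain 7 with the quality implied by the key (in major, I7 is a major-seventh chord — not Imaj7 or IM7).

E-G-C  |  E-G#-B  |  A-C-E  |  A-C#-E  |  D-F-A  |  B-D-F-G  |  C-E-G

E-G-C: root C is the tonic; major triad there is I6.
E-G#-B: a major triad on E, the applied dominant of vi → V/vi.
A-C-E: root A is the submediant; minor triad there is vi.
A-C#-E: chromatic; A is V of ii, so V/ii.
D-F-A has root D, degree 2 in C major, so ii.
B-D-F-G: dominant seventh chord on G = scale degree 5 → V65.
C-E-G: major triad on C = scale degree 1 → I.

I6 - V/vi - vi - V/ii - ii - V65 - I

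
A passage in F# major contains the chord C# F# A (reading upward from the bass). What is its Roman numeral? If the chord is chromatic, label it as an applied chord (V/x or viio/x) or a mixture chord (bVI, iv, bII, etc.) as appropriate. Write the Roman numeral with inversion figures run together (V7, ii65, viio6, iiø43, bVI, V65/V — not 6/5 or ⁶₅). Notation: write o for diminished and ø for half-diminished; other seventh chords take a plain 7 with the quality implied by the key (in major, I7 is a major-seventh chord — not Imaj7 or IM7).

The pitches F#-A-C# form a minor triad rooted on F#.
F# is the first degree of F# major. This is the minor tonic, borrowed from the parallel minor.
With C# in the bass the chord is in second inversion, so the figured bass is 64.

i64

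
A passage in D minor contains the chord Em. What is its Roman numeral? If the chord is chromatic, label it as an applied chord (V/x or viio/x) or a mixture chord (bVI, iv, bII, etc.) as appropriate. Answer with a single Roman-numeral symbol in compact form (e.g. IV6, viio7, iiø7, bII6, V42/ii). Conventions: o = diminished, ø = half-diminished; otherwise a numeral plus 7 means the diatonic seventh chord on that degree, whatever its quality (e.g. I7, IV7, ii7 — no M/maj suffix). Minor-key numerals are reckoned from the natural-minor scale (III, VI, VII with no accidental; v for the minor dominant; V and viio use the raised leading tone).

ii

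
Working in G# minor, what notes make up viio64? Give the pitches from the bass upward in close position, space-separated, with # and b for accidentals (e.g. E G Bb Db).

C# F## A#

In G# minor, the leading-tone chord is built on the raised seventh degree, F##.
That chord is spelled F##-A#-C#.
With the 64 figure the chord is in second inversion; from the bass C# upward in close position it reads C#-F##-A#.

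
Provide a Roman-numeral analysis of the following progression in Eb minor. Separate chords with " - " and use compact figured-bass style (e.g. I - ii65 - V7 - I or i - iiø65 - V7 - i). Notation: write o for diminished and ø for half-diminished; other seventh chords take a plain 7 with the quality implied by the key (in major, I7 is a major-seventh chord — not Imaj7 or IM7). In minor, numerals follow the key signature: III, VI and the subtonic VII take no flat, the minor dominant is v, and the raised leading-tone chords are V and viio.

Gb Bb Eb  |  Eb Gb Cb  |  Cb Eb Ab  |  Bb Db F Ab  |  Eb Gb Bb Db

Gb-Bb-Eb: root Eb is the tonic; minor triad there is i6.
Eb-Gb-Cb: major triad on Cb = scale degree 6 → VI6.
Cb-Eb-Ab: minor triad on Ab = scale degree 4 → iv6.
Bb-Db-F-Ab: minor seventh chord on Bb = scale degree 5 → v7.
Eb-Gb-Bb-Db: minor seventh chord on Eb = scale degree 1 → i7.

i6 - VI6 - iv6 - v7 - i7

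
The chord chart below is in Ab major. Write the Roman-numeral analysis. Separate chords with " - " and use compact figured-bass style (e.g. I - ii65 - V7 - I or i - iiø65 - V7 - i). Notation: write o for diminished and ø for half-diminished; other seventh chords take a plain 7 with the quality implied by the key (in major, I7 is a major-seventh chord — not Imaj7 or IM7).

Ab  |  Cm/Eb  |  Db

I - iii6 - IV

Ab: root Ab is the tonic; major triad there is I.
Cm/Eb: root C is the mediant; minor triad there is iii6.
Db: root Db is the subdominant; major triad there is IV.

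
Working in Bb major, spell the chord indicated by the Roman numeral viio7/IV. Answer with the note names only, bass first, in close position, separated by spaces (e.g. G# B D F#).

D F Ab Cb

The slash marks an applied leading-tone chord: viio of IV. In Bb major, IV is Eb, so the leading tone to it is D, a half step below.
Building a fully diminished seventh chord on D gives D-F-Ab-Cb.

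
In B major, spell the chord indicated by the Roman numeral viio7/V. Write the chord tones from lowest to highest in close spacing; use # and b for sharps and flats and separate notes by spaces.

E# G# B D

viio7/V is a secondary leading-tone chord. The target V is F# in B major; the applied chord is rooted a semitone below, on E#.
Building a fully diminished seventh chord on E# gives E#-G#-B-D.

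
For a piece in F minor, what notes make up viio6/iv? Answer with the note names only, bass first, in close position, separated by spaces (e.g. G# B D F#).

C Eb A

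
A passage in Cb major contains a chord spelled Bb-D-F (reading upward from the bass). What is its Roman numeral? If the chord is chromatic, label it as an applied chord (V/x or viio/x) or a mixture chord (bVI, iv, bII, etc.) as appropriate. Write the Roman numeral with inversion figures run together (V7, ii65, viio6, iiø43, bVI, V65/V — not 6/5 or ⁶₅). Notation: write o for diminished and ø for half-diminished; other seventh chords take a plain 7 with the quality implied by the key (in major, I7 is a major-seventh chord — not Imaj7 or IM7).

V/iii

Stacked in thirds the chord is Bb-D-F: a major triad on Bb.
Bb is not a diatonic chord root with this quality in Cb major, but it lies a perfect fifth above Eb (iii), so the chord functions as an applied dominant of iii.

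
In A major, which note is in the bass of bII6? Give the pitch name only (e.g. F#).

bII in A major has root Bb; the chord is Bb-D-F.
The figure 6 means first inversion — the third is in the bass.

D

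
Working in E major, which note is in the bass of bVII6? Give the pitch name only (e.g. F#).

F#

bVII in E major has root D; the chord is D-F#-A.
The figure 6 means first inversion — the third is in the bass.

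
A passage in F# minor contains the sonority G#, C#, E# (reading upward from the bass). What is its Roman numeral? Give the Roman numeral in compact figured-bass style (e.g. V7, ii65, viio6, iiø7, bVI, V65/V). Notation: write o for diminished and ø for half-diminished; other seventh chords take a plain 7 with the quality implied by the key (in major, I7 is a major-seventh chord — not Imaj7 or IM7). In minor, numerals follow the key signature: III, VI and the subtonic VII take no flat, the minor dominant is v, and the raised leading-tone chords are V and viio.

The pitches C#-E#-G# form a major triad rooted on C#.
C# is scale degree 5 in F# minor, and a major triad on that degree is written V.
With G# in the bass the chord is in second inversion, so the figured bass is 64.

V64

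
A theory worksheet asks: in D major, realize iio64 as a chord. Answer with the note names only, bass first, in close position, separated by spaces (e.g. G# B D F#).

Bb E G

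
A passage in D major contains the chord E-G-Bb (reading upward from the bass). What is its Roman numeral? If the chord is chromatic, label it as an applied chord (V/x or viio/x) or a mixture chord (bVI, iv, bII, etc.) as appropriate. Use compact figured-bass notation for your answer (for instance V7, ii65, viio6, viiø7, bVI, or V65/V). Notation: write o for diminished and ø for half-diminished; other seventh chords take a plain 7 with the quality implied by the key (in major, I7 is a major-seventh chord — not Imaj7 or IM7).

iio

Stacked in thirds the chord is E-G-Bb: a diminished triad on E.
E is the second degree of D major. This is the diminished supertonic triad, borrowed from the parallel minor.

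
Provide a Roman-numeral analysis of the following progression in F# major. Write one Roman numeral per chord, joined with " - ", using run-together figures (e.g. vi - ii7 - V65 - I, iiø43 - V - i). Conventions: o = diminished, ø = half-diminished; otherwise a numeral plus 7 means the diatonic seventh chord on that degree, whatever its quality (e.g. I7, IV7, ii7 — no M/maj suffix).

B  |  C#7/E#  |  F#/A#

B: major triad on B = scale degree 4 → IV.
C#7/E#: root C# is the dominant; dominant seventh chord there is V65.
F#/A#: major triad on F# = scale degree 1 → I6.

IV - V65 - I6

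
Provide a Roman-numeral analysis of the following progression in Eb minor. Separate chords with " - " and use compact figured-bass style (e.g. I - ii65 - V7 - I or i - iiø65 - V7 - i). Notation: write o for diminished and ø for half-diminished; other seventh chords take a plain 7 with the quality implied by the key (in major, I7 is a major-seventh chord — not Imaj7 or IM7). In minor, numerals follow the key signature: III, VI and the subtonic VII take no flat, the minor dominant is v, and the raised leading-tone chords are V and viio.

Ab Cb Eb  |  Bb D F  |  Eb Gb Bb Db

iv - V - i7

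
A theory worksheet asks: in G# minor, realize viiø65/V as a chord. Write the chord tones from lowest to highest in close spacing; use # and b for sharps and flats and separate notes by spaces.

E# G# B# C##

The slash marks an applied leading-tone chord: viio of V. In G# minor, V is D#, so the leading tone to it is C##, a half step below.
Building a half-diminished seventh chord on C## gives C##-E#-G#-B#.
With the 65 figure the chord is in first inversion; from the bass E# upward in close position it reads E#-G#-B#-C##.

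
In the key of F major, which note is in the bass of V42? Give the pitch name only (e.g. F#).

V in F major has root C; the chord is C-E-G-Bb.
The figure 42 means third inversion — the seventh is in the bass.

Bb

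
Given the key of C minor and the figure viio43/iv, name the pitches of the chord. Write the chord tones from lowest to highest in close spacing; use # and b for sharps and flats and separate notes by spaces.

Bb Db E G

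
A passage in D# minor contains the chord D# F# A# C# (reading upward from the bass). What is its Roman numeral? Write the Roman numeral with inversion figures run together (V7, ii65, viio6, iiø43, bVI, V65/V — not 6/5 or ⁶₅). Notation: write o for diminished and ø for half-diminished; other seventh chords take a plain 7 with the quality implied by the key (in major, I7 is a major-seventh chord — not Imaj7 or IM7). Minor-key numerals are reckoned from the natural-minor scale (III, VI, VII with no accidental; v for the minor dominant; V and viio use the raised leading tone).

i7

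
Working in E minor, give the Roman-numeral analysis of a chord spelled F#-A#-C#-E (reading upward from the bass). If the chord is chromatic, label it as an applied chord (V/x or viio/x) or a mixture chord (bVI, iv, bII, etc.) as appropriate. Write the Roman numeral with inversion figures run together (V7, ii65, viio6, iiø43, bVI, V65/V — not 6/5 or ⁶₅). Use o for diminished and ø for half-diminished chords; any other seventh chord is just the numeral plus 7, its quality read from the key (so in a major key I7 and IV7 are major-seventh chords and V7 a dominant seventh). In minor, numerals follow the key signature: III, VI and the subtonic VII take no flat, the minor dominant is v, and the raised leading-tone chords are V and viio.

V7/V

The pitches F#-A#-C#-E form a dominant seventh chord rooted on F#.
F# is not a diatonic chord root with this quality in E minor, but it lies a perfect fifth above B (V), so the chord functions as an applied dominant of V.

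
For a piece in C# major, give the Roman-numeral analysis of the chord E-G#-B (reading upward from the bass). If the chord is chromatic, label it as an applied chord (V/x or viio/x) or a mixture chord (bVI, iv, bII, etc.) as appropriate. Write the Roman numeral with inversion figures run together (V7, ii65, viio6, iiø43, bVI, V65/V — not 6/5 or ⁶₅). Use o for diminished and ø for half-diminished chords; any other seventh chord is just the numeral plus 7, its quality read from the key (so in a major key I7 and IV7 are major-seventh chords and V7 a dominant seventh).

bIII

Stacked in thirds the chord is E-G#-B: a major triad on E.
E is the lowered third degree of C# major (diatonic 3 would be E#). This is a major triad on the lowered third degree, borrowed from the parallel minor.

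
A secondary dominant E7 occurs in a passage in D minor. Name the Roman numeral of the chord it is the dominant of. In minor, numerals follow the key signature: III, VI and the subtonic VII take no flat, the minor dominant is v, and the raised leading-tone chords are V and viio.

The chord is a dominant seventh chord on E.
A dominant resolves down a perfect fifth: E → A. In D minor, A is scale degree 5, i.e. V.

V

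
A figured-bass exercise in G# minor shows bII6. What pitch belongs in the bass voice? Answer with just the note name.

C#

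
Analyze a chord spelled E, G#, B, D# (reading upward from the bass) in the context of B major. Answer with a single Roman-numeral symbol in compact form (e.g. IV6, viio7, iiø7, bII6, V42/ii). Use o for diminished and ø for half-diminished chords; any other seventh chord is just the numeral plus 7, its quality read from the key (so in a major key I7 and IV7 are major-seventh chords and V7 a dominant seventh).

IV7

Stacked in thirds the chord is E-G#-B-D#: a major seventh chord on E.
E is scale degree 4 in B major, and a major seventh chord on that degree is written IV7.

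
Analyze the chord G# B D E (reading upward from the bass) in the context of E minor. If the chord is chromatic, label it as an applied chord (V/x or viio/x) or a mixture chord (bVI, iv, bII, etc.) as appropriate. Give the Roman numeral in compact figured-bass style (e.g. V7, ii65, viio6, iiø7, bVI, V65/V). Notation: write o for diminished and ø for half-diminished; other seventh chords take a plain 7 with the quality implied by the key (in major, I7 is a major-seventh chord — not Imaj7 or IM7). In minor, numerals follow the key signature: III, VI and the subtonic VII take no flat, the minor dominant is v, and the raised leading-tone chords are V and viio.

Stacked in thirds the chord is E-G#-B-D: a dominant seventh chord on E.
E is not a diatonic chord root with this quality in E minor, but it lies a perfect fifth above A (iv), so the chord functions as an applied dominant of iv.
With G# in the bass the chord is in first inversion, so the figured bass is 65.

V65/iv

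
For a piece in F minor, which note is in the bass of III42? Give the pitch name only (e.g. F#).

G

III in F minor has root Ab; the chord is Ab-C-Eb-G.
The figure 42 means third inversion — the seventh is in the bass.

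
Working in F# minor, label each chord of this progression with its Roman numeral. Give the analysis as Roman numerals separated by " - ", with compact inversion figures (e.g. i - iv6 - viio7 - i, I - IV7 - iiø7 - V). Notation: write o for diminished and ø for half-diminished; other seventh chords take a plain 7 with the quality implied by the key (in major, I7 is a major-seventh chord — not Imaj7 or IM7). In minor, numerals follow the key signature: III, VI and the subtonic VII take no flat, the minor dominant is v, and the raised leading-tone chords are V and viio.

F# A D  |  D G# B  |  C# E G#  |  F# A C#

VI6 - iio64 - v - i

F#-A-D has root D, degree 6 in F# minor, so VI6.
D-G#-B has root G#, degree 2 in F# minor, so iio64.
C#-E-G#: minor triad on C# = scale degree 5 → v.
F#-A-C#: minor triad on F# = scale degree 1 → i.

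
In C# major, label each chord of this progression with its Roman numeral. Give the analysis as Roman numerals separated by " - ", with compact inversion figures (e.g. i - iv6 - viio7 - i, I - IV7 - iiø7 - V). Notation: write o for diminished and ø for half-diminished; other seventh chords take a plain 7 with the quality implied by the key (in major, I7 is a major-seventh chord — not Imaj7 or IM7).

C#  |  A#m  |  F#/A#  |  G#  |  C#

I - vi - IV6 - V - I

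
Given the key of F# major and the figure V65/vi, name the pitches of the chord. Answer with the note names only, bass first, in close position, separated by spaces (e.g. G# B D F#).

C## E# G# A#

V65/vi is a secondary dominant — the dominant seventh of vi. vi in F# major is D#, so the applied chord's root is A#, a perfect fifth above.
Building a dominant seventh chord on A# gives A#-C##-E#-G#.
With the 65 figure the chord is in first inversion; from the bass C## upward in close position it reads C##-E#-G#-A#.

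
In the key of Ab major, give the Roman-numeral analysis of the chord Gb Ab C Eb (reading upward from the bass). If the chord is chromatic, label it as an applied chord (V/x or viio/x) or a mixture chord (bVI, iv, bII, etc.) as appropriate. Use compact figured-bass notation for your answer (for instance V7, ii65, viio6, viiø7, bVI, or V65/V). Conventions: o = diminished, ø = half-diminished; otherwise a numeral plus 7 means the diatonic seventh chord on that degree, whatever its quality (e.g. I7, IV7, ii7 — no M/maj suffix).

V42/IV

Stacked in thirds the chord is Ab-C-Eb-Gb: a dominant seventh chord on Ab.
Ab is not a diatonic chord root with this quality in Ab major, but it lies a perfect fifth above Db (IV), so the chord functions as an applied dominant of IV.
With Gb in the bass the chord is in third inversion, so the figured bass is 42.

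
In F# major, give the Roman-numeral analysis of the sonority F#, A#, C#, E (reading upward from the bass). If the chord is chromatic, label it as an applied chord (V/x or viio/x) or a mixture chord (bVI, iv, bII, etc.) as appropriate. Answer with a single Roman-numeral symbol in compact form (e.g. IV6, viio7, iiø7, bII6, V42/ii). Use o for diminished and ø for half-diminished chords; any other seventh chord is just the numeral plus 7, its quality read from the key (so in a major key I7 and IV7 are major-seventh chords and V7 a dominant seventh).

V7/IV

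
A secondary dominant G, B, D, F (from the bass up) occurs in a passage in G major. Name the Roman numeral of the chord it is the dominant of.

IV

The chord is a dominant seventh chord on G.
A dominant resolves down a perfect fifth: G → C. In G major, C is scale degree 4, i.e. IV.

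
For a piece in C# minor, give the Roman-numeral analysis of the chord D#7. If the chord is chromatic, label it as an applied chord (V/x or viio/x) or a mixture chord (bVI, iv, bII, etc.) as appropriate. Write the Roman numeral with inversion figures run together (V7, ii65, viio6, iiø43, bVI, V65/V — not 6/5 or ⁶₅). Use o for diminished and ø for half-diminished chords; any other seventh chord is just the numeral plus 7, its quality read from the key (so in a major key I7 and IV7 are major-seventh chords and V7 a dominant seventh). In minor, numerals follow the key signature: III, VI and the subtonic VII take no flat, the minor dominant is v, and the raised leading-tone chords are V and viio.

The pitches D#-F##-A#-C# form a dominant seventh chord rooted on D#.
D# is not a diatonic chord root with this quality in C# minor, but it lies a perfect fifth above G# (V), so the chord functions as an applied dominant of V.

V7/V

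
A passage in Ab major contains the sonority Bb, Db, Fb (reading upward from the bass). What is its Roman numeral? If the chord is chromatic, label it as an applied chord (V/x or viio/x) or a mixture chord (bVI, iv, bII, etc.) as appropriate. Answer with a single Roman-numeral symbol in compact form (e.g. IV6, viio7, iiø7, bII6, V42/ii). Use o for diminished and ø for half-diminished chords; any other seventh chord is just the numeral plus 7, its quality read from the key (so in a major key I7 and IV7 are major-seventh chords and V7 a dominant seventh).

The pitches Bb-Db-Fb form a diminished triad rooted on Bb.
Bb is the second degree of Ab major. This is the diminished supertonic triad, borrowed from the parallel minor.

iio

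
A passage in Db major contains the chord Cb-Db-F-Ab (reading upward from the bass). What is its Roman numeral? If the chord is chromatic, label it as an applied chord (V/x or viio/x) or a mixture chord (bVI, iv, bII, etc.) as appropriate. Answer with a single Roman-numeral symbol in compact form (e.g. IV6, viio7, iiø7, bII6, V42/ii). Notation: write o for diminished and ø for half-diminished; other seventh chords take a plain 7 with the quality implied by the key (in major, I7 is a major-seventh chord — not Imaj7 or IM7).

V42/IV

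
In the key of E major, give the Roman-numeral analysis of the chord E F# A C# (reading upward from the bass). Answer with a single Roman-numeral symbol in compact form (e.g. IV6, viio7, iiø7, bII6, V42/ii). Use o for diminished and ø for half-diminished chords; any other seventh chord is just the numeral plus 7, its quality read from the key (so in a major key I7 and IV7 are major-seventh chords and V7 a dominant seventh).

ii42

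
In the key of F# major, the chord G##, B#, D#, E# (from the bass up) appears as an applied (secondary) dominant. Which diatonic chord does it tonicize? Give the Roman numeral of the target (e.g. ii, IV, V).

The chord is a dominant seventh chord on E#.
A dominant resolves down a perfect fifth: E# → A#. In F# major, A# is scale degree 3, i.e. iii.

iii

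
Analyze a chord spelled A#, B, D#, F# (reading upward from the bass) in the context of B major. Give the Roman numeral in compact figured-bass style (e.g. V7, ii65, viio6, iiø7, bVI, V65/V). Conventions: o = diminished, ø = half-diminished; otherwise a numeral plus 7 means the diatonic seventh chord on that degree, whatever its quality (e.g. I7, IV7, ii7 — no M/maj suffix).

The pitches B-D#-F#-A# form a major seventh chord rooted on B.
B is scale degree 1 in B major, and a major seventh chord on that degree is written I7.
With A# in the bass the chord is in third inversion, so the figured bass is 42.

I42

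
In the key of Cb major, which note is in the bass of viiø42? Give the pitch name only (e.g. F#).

Ab

viiø in Cb major has root Bb; the chord is Bb-Db-Fb-Ab.
The figure 42 means third inversion — the seventh is in the bass.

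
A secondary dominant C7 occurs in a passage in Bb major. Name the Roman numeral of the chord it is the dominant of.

V

The chord is a dominant seventh chord on C.
A dominant resolves down a perfect fifth: C → F. In Bb major, F is scale degree 5, i.e. V.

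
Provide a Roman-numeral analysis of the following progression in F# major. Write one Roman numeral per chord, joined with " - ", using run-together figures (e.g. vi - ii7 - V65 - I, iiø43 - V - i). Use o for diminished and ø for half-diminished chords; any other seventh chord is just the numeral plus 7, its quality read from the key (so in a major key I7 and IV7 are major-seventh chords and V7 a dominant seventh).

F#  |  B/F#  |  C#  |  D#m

I - IV64 - V - vi

F#: major triad on F# = scale degree 1 → I.
B/F#: root B is the subdominant; major triad there is IV64.
C#: root C# is the dominant; major triad there is V.
D#m: root D# is the submediant; minor triad there is vi.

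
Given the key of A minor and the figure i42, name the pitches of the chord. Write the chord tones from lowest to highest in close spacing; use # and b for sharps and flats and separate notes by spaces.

The numeral's case and figure indicate a minor seventh chord. In A minor its root, the first degree, is A.
That chord is spelled A-C-E-G.
With the 42 figure the chord is in third inversion; from the bass G upward in close position it reads G-A-C-E.

G A C E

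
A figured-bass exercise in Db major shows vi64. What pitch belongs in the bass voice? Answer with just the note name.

F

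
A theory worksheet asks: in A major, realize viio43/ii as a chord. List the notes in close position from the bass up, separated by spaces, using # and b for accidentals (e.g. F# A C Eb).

viio43/ii is a secondary leading-tone chord. The target ii is B in A major; the applied chord is rooted a semitone below, on A#.
Building a fully diminished seventh chord on A# gives A#-C#-E-G.
With the 43 figure the chord is in second inversion; from the bass E upward in close position it reads E-G-A#-C#.

E G A# C#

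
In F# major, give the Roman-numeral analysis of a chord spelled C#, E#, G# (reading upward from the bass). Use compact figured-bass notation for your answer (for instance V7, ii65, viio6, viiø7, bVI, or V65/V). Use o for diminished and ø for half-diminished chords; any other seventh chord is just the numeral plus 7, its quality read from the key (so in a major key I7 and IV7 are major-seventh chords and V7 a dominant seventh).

V

The pitches C#-E#-G# form a major triad rooted on C#.
In F# major, C# is the dominant; the diatonic major triad there is V.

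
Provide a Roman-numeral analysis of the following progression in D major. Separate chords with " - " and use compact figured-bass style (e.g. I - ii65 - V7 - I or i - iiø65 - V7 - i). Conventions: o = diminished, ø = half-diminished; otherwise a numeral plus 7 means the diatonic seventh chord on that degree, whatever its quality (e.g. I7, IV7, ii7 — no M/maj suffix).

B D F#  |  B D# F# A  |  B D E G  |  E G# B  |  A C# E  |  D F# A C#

vi - V7/ii - ii43 - V/V - V - I7

B-D-F#: root B is the submediant; minor triad there is vi.
B-D#-F#-A: a dominant seventh chord on B, the applied dominant of ii → V7/ii.
B-D-E-G has root E, degree 2 in D major, so ii43.
E-G#-B: a major triad on E, the applied dominant of V → V/V.
A-C#-E: major triad on A = scale degree 5 → V.
D-F#-A-C#: root D is the tonic; major seventh chord there is I7.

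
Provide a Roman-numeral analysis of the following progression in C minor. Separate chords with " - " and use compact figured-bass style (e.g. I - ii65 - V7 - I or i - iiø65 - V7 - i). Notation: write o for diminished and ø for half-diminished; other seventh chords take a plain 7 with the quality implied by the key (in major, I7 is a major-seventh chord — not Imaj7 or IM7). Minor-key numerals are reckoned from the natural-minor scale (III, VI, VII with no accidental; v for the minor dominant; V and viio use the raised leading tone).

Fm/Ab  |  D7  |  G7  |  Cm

iv6 - V7/V - V7 - i

Fm/Ab: root F is the subdominant; minor triad there is iv6.
D7: a dominant seventh chord on D, the applied dominant of V → V7/V.
G7: dominant seventh chord on G = scale degree 5 → V7.
Cm: root C is the tonic; minor triad there is i.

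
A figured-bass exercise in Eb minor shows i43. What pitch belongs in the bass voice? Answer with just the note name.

i in Eb minor has root Eb; the chord is Eb-Gb-Bb-Db.
The figure 43 means second inversion — the fifth is in the bass.

Bb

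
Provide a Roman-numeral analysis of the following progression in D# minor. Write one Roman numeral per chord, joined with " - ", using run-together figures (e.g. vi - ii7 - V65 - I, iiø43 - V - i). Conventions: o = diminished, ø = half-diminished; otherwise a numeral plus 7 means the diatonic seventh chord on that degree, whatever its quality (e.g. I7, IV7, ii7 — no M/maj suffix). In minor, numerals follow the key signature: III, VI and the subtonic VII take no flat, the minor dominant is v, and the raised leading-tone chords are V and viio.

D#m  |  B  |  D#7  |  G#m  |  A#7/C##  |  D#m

i - VI - V7/iv - iv - V65 - i

D#m has root D#, degree 1 in D# minor, so i.
B: major triad on B = scale degree 6 → VI.
D#7: a dominant seventh chord on D#, the applied dominant of iv → V7/iv.
G#m: root G# is the subdominant; minor triad there is iv.
A#7/C##: dominant seventh chord on A# = scale degree 5 → V65.
D#m: minor triad on D# = scale degree 1 → i.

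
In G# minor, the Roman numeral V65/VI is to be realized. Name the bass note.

D#

The applied chord V65/VI is rooted on B: B-D#-F#-A.
The figure 65 means first inversion — the third is in the bass.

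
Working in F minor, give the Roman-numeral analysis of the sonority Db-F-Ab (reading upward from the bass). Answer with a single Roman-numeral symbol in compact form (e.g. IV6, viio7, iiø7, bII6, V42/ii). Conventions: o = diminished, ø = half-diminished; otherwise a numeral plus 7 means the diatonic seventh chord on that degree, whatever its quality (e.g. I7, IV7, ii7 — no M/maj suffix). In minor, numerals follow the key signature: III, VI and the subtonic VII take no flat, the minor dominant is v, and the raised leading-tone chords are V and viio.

VI

The pitches Db-F-Ab form a major triad rooted on Db.
Db is scale degree 6 in F minor, and a major triad on that degree is written VI.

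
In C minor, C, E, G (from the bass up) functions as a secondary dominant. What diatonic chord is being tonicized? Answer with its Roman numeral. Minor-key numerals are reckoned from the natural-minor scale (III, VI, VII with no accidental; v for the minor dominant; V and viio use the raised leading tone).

The chord is a major triad on C.
A dominant resolves down a perfect fifth: C → F. In C minor, F is scale degree 4, i.e. iv.

iv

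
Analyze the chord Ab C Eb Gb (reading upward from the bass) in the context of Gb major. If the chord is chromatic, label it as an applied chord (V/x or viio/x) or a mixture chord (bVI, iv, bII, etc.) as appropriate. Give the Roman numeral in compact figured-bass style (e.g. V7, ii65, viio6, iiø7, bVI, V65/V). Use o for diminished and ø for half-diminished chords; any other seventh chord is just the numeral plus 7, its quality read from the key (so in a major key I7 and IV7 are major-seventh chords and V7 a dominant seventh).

V7/V

Stacked in thirds the chord is Ab-C-Eb-Gb: a dominant seventh chord on Ab.
Ab is not a diatonic chord root with this quality in Gb major, but it lies a perfect fifth above Db (V), so the chord functions as an applied dominant of V.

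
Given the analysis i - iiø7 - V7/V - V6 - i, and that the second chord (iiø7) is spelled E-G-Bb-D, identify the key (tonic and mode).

D minor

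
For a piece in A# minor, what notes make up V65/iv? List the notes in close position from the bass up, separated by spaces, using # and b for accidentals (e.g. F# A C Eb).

V65/iv is a secondary dominant — the dominant seventh of iv. iv in A# minor is D#, so the applied chord's root is A#, a perfect fifth above.
Building a dominant seventh chord on A# gives A#-C##-E#-G#.
The figured bass 65 indicates first inversion, placing the third (C##) in the bass: C##-E#-G#-A#.

C## E# G# A#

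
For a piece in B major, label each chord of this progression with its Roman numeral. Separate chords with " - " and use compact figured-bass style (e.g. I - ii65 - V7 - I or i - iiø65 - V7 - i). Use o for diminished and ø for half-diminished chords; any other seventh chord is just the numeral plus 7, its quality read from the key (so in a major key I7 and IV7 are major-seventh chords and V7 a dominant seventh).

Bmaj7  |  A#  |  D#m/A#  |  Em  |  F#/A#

Bmaj7: root B is the tonic; major seventh chord there is I7.
A# is the secondary dominant of iii (major triad on A#): V/iii.
D#m/A#: root D# is the mediant; minor triad there is iii64.
Em: minor triad on E — chromatic; iv (borrowed from the parallel minor).
F#/A#: root F# is the dominant; major triad there is V6.

I7 - V/iii - iii64 - iv - V6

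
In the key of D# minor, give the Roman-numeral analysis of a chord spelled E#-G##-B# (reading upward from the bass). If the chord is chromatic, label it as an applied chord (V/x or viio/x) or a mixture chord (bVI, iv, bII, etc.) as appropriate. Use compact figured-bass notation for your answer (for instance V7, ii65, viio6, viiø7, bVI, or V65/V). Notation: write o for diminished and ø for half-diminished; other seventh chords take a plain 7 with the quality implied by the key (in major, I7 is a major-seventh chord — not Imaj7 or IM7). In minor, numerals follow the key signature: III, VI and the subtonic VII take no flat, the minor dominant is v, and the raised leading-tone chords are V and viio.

V/V

Stacked in thirds the chord is E#-G##-B#: a major triad on E#.
E# is not a diatonic chord root with this quality in D# minor, but it lies a perfect fifth above A# (V), so the chord functions as an applied dominant of V.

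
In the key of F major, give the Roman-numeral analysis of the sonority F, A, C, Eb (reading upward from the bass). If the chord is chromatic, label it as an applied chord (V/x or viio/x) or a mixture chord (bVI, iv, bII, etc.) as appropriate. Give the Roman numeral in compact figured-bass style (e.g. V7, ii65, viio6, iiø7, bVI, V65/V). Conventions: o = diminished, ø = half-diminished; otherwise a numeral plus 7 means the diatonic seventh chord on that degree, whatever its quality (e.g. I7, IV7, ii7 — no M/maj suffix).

V7/IV

The pitches F-A-C-Eb form a dominant seventh chord rooted on F.
F is not a diatonic chord root with this quality in F major, but it lies a perfect fifth above Bb (IV), so the chord functions as an applied dominant of IV.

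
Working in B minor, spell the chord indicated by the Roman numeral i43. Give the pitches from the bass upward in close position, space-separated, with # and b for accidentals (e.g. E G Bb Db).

F# A B D

The numeral's case and figure indicate a minor seventh chord. In B minor its root, scale degree 1, is B.
That chord is spelled B-D-F#-A.
With the 43 figure the chord is in second inversion; from the bass F# upward in close position it reads F#-A-B-D.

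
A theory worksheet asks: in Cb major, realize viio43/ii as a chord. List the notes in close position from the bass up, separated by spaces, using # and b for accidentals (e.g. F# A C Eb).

Gb Bbb C Eb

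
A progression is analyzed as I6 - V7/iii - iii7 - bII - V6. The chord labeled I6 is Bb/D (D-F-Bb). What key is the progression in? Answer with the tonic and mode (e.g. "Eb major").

I6 is given as D-F-Bb — a major triad with root Bb.
If Bb is scale degree 1 and the mode makes that degree carry a major triad, the tonic is Bb and the mode is major.

Bb major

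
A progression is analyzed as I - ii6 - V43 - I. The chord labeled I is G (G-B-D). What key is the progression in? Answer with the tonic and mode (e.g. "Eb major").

The chord G is a major triad rooted on G; its label is I.
If G is scale degree 1 and the mode makes that degree carry a major triad, the tonic is G and the mode is major.

G major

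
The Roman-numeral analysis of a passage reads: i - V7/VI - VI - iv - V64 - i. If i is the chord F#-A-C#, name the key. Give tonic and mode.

F# minor

i is given as F#-A-C# — a minor triad with root F#.
If F# is scale degree 1 and the mode makes that degree carry a minor triad, the tonic is F# and the mode is minor.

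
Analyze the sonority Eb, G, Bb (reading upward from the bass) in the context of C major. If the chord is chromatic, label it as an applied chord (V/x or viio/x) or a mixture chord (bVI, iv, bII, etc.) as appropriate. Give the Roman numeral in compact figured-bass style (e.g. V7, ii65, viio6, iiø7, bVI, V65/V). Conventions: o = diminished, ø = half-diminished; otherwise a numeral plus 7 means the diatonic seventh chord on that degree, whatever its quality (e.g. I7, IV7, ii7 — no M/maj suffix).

bIII

The pitches Eb-G-Bb form a major triad rooted on Eb.
Eb is the lowered third degree of C major (diatonic 3 would be E). This is a major triad on the lowered third degree, borrowed from the parallel minor.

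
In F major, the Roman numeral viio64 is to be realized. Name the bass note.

Bb

viio in F major has root E; the chord is E-G-Bb.
The figure 64 means second inversion — the fifth is in the bass.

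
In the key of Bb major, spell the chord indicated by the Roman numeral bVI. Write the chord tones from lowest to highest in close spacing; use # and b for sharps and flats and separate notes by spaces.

Scale degree 6 in Bb major is G; lowering it a half step gives Gb. bVI is a major triad on the lowered sixth degree, borrowed from the parallel minor.
So the chord is Gb-Bb-Db, a major triad.

Gb Bb Db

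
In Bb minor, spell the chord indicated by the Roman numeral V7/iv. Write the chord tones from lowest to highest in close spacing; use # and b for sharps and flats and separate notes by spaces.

Bb D F Ab

V7/iv is a secondary dominant — the dominant seventh of iv. iv in Bb minor is Eb, so the applied chord's root is Bb, a perfect fifth above.
Building a dominant seventh chord on Bb gives Bb-D-F-Ab.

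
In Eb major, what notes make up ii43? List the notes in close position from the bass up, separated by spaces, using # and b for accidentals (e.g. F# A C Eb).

In Eb major, scale degree 2 is F, and the diatonic chord built there is a minor seventh chord.
Stacking thirds from F gives F-Ab-C-Eb.
The figured bass 43 indicates second inversion, placing the fifth (C) in the bass: C-Eb-F-Ab.

C Eb F Ab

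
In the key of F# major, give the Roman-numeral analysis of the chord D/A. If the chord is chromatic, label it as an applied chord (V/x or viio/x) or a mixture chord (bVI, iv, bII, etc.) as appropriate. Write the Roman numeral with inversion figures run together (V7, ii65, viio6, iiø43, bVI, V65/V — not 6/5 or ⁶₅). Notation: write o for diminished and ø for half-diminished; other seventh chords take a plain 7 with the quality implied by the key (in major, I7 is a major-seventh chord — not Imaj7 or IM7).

The pitches D-F#-A form a major triad rooted on D.
D is the lowered sixth degree of F# major (diatonic 6 would be D#). This is a major triad on the lowered sixth degree, borrowed from the parallel minor.
With A in the bass the chord is in second inversion, so the figured bass is 64.

bVI64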